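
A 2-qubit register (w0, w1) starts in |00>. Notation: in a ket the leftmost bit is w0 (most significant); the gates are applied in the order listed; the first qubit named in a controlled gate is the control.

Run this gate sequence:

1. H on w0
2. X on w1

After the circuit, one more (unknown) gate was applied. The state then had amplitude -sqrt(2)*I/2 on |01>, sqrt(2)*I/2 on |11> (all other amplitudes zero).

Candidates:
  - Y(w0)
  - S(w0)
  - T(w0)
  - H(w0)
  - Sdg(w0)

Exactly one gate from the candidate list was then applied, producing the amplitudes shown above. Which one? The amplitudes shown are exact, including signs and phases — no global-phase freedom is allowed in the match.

The applied gate was Y(w0).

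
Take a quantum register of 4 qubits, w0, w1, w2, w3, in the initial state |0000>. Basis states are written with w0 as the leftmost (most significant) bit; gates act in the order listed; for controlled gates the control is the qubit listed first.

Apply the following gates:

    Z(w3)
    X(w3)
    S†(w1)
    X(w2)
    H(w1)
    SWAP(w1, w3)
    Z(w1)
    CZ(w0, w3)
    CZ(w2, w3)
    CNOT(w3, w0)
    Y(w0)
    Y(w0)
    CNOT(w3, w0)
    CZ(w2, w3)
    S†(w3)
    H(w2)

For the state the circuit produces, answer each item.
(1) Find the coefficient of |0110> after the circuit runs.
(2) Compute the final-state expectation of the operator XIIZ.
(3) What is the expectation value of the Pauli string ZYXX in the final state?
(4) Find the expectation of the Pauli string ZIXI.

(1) The amplitude on |0110> is 1/2. Key observation: the block from step 9 through step 14 cancels to the identity and can be dropped.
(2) The expectation value of XIIZ is 0.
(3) The observable ZYXX averages to 0.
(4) The expectation value of ZIXI is -1.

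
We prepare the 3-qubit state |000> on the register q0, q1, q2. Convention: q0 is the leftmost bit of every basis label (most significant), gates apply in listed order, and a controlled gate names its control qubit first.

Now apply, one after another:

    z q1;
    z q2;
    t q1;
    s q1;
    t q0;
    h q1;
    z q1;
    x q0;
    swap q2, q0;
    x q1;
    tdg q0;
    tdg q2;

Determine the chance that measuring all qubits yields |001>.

A full measurement returns |001> with probability 1/2.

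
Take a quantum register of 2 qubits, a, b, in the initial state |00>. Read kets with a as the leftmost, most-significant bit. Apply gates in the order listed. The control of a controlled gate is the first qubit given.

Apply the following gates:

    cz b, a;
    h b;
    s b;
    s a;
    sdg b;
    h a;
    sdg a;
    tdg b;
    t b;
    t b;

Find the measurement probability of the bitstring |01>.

A full measurement returns |01> with probability 1/4.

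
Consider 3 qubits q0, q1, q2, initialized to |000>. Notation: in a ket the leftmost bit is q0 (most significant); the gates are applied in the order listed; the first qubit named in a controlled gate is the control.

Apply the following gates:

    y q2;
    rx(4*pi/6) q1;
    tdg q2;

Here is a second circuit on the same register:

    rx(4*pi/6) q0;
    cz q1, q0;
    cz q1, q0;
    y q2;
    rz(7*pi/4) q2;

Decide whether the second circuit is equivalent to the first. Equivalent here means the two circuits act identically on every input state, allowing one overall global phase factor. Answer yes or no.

No — the two circuits implement different unitaries, even allowing a global phase.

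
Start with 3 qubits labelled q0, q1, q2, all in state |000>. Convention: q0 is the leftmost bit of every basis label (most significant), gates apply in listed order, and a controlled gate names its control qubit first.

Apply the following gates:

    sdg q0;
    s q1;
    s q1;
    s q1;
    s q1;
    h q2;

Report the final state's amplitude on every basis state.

The resulting statevector has amplitude sqrt(2)/2 on |000>, sqrt(2)/2 on |001>, and 0 on every other basis state. Key observation: the block from step 2 through step 5 cancels to the identity and can be dropped.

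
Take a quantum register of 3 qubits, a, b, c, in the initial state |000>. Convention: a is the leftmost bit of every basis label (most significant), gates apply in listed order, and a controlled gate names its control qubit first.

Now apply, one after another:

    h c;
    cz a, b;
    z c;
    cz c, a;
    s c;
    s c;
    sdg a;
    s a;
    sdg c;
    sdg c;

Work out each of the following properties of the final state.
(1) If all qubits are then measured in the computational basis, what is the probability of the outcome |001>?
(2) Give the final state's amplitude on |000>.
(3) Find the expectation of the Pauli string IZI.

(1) The probability of measuring |001> is 1/2.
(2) The amplitude on |000> is sqrt(2)/2.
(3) The observable IZI averages to 1.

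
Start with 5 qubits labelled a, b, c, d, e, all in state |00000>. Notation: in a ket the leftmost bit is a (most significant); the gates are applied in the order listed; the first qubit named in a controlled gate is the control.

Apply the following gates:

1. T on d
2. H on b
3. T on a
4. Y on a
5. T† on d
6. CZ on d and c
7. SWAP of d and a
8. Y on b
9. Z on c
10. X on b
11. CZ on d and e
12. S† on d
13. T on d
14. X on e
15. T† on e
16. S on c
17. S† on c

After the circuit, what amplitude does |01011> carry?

The final state's coefficient on |01011> equals -sqrt(2)*I/2. Key observation: the block from step 16 through step 17 cancels to the identity and can be dropped.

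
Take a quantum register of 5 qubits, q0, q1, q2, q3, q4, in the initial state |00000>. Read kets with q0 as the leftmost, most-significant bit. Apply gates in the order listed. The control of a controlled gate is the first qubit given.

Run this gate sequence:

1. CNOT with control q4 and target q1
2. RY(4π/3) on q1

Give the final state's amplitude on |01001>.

|01001> carries amplitude 0 in the final state.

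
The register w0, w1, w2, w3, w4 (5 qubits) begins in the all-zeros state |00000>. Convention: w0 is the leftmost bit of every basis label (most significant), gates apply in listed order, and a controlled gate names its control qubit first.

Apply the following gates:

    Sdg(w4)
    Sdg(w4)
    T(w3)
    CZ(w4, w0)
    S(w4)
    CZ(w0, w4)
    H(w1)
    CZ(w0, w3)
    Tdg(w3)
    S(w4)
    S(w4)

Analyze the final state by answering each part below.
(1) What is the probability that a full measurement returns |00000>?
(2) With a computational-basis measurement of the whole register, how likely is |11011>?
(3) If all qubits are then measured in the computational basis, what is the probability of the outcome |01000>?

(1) The probability of measuring |00000> is 1/2.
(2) Outcome |11011> occurs with probability 0.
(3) A full measurement returns |01000> with probability 1/2.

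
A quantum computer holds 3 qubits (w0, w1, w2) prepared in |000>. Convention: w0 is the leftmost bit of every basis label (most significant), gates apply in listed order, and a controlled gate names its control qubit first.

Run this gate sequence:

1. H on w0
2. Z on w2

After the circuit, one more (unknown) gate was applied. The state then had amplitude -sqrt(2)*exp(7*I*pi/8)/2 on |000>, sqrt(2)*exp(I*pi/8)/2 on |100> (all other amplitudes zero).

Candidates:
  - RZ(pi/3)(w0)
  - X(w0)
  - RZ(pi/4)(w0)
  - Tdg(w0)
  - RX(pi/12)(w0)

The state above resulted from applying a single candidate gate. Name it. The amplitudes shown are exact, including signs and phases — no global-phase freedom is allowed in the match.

It was RZ(pi/4)(w0) that produced the state shown.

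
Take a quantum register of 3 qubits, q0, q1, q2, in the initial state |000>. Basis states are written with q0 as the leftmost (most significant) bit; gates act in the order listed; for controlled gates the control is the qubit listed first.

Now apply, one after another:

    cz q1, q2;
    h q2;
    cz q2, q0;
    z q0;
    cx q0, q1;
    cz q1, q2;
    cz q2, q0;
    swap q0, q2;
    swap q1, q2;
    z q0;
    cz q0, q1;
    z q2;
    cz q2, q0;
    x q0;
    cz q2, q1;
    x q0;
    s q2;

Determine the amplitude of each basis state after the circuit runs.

The resulting statevector has amplitude sqrt(2)/2 on |000>, -sqrt(2)/2 on |100>, and 0 on every other basis state.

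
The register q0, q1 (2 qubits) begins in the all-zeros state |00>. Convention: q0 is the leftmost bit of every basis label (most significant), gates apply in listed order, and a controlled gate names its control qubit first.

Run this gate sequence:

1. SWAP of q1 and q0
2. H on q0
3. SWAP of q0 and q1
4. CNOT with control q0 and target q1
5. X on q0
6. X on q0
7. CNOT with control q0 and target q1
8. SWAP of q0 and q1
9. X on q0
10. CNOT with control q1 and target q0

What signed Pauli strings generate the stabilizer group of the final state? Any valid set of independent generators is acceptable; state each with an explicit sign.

The final state is stabilized by the group generated by +XI, +IZ; other independent generating sets are equally valid.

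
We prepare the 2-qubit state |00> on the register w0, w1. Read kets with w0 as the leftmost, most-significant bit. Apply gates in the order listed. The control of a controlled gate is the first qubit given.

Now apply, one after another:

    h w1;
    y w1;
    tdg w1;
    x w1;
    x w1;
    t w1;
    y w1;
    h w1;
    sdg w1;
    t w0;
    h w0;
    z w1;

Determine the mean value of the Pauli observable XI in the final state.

The expectation value of XI is 1. Key observation: gates 1-8 undo each other exactly, leaving only the rest of the circuit to track.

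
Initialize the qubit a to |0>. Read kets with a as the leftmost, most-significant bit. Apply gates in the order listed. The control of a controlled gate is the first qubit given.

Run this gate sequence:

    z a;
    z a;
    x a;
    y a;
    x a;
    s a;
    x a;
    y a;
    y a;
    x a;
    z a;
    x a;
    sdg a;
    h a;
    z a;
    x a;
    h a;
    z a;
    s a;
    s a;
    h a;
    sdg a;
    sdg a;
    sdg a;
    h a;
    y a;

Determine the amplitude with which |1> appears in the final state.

The final state's coefficient on |1> equals 1/2 + I/2. Key observation: the block from step 7 through step 10 cancels to the identity and can be dropped.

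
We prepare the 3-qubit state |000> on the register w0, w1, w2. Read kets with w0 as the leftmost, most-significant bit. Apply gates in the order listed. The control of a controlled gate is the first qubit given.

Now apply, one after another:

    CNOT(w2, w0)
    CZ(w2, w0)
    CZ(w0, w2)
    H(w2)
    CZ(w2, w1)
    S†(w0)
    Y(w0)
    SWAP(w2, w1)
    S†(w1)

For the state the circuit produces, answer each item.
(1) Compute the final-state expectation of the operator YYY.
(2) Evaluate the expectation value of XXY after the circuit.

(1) The observable YYY averages to 0.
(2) The observable XXY averages to 0.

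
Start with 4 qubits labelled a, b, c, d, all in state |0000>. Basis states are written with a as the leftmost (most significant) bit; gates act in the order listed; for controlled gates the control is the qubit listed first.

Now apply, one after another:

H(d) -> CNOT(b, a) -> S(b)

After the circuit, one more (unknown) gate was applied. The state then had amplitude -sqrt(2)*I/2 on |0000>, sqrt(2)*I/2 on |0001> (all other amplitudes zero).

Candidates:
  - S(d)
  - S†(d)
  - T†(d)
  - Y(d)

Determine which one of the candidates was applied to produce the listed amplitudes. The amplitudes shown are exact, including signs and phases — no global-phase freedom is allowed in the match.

The applied gate was Y(d).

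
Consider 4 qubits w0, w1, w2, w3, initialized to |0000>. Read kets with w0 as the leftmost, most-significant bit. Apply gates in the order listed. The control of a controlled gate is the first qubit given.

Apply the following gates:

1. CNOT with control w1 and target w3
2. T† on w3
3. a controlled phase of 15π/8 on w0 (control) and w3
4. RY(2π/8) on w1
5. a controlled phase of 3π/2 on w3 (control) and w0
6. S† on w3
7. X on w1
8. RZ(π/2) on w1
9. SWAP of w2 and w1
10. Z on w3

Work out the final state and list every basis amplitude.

After the circuit, the state carries amplitude -sqrt(2 - sqrt(2))*exp(3*I*pi/4)/2 on |0000>, sqrt(sqrt(2) + 2)*exp(I*pi/4)/2 on |0010>, and 0 on every other basis state.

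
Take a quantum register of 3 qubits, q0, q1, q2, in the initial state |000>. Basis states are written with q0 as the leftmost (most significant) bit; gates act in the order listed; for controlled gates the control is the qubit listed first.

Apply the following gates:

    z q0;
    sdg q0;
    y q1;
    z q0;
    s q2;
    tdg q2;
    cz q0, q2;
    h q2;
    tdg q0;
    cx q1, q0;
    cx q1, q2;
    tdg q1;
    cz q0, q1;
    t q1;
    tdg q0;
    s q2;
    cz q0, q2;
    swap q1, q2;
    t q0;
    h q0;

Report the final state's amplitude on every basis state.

After the circuit, the state carries amplitude 0 on |000>, -I/2 on |001>, 0 on |010>, -1/2 on |011>, 0 on |100>, I/2 on |101>, 0 on |110>, 1/2 on |111>.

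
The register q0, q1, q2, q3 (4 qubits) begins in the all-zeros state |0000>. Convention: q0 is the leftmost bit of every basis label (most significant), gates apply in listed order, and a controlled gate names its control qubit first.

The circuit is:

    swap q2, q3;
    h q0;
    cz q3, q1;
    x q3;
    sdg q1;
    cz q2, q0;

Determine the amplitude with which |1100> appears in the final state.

The amplitude on |1100> is 0.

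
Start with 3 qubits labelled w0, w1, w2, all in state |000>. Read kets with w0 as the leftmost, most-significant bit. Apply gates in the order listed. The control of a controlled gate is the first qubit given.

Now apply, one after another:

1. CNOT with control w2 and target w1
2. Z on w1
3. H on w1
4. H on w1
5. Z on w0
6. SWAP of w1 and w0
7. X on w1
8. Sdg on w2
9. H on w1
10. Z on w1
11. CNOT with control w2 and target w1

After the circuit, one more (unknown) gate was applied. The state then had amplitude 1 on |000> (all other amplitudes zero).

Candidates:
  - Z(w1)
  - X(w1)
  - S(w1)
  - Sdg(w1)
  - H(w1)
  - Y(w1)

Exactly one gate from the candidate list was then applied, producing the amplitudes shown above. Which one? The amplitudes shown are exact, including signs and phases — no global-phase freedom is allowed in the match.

The applied gate was H(w1).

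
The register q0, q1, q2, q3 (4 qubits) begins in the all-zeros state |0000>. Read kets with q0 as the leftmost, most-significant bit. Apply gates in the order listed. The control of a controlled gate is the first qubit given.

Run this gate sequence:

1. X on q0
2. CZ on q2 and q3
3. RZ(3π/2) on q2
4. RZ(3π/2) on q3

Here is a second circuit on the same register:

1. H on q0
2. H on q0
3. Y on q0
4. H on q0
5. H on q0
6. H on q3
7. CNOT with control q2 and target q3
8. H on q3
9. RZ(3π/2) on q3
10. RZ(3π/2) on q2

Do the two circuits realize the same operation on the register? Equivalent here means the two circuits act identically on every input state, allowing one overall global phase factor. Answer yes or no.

No: there is an input state on which the two circuits produce genuinely different outputs (not merely differing by a phase).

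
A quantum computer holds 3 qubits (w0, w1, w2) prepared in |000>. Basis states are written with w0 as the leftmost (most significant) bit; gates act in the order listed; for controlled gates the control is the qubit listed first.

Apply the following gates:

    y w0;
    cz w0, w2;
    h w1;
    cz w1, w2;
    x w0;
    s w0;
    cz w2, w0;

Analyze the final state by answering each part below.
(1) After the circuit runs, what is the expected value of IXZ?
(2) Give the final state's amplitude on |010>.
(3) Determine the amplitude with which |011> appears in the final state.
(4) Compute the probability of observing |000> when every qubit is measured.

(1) In the final state, IXZ has expectation 1.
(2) |010> carries amplitude sqrt(2)*I/2 in the final state.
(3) |011> carries amplitude 0 in the final state.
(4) A full measurement returns |000> with probability 1/2.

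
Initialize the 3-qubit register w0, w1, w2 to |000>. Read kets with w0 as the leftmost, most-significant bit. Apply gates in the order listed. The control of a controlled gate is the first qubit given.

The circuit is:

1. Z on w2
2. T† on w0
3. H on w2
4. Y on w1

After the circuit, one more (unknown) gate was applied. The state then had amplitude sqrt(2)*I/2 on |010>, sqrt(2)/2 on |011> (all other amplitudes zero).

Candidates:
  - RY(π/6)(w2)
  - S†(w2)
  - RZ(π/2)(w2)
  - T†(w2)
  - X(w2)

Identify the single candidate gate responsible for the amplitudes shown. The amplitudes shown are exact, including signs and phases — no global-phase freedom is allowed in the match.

The unique candidate consistent with the amplitudes is S†(w2).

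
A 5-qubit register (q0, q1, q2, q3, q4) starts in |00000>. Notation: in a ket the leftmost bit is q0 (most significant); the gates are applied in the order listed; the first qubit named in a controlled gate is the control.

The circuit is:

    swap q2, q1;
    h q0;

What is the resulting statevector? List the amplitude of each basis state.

The final amplitudes are sqrt(2)/2 on |00000>, sqrt(2)/2 on |10000>, and 0 on every other basis state.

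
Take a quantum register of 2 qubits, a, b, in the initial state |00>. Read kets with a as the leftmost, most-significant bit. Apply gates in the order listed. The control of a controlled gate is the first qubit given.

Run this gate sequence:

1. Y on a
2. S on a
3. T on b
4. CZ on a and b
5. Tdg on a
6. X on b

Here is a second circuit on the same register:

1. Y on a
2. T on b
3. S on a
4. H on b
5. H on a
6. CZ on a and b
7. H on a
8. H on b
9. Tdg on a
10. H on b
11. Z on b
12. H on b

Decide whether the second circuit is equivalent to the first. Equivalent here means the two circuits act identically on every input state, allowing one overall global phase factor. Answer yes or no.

No, they are not equivalent — no single phase factor reconciles the two unitaries.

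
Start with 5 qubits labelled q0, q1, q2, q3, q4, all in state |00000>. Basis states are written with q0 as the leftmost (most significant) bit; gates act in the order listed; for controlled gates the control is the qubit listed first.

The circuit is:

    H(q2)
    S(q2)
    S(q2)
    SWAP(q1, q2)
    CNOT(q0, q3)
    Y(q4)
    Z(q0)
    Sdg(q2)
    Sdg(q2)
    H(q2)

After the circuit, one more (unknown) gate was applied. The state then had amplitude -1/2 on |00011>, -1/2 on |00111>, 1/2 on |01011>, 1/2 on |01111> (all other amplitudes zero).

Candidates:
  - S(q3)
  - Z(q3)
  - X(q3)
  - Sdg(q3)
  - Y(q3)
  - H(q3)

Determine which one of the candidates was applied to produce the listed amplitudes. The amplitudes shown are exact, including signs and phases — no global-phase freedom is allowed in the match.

The unique candidate consistent with the amplitudes is Y(q3).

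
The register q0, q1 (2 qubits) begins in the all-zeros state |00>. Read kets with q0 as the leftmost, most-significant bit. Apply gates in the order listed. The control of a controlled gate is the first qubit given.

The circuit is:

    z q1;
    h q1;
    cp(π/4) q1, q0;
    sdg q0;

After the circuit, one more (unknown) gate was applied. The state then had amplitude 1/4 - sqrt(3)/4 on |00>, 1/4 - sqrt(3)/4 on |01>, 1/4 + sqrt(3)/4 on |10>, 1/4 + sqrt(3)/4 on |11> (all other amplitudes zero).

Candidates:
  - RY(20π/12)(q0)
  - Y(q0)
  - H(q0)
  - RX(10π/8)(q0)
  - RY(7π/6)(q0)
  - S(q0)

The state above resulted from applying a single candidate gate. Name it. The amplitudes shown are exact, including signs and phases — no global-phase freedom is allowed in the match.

The unique candidate consistent with the amplitudes is RY(7π/6)(q0).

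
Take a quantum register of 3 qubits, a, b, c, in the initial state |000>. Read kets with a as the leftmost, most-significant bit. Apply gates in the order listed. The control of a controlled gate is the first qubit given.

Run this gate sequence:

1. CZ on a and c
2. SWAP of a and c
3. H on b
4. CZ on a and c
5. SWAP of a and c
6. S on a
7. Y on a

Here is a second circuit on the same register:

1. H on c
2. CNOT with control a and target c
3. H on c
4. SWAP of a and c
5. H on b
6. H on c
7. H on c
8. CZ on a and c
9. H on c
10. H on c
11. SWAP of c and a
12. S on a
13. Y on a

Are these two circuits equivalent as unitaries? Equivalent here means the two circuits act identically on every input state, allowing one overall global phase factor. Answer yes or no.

Yes: on every input state the two circuits agree up to one overall phase factor.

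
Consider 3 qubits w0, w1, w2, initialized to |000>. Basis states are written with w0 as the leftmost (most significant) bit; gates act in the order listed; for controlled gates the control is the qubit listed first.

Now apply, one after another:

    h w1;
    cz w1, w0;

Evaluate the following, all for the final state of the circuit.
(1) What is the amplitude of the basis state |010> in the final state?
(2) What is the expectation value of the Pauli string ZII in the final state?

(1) |010> carries amplitude sqrt(2)/2 in the final state.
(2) In the final state, ZII has expectation 1.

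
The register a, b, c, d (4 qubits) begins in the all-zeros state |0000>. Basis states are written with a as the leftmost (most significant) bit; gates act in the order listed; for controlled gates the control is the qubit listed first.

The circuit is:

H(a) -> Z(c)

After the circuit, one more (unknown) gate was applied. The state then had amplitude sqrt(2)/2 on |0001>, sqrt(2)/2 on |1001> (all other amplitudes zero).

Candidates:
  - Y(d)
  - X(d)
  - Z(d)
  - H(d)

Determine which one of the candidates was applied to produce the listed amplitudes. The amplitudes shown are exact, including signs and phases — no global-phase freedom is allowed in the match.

It was X(d) that produced the state shown.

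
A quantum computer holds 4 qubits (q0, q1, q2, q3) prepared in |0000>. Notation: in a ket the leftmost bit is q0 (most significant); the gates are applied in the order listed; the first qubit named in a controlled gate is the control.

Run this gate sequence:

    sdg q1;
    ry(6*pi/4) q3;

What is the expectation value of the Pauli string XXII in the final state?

The observable XXII averages to 0.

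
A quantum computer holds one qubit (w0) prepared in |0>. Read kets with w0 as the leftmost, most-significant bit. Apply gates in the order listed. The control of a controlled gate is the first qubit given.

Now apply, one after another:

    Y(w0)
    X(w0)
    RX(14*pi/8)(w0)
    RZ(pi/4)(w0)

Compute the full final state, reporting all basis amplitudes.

The final amplitudes are -sqrt(sqrt(2) + 2)*exp(3*I*pi/8)/2 on |0>, sqrt(2 - sqrt(2))*exp(I*pi/8)/2 on |1>.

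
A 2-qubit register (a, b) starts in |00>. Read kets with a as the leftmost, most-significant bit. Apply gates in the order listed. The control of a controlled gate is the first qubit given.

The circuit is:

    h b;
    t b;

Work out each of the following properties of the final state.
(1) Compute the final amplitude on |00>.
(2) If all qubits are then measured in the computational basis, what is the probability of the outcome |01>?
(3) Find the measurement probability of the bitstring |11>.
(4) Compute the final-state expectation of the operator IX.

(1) The final state's coefficient on |00> equals sqrt(2)/2.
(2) The probability of measuring |01> is 1/2.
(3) The probability of measuring |11> is 0.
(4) The observable IX averages to sqrt(2)/2.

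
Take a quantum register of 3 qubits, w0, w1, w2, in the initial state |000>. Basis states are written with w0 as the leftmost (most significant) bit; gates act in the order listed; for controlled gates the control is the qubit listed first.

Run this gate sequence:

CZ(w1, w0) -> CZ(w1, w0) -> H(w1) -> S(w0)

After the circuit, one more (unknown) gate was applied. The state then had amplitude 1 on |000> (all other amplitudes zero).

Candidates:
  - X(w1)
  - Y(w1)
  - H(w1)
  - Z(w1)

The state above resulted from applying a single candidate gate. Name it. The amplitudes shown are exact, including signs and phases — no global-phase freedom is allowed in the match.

It was H(w1) that produced the state shown. Key observation: steps 1-2 multiply out to the identity, so the circuit reduces to the remaining gates.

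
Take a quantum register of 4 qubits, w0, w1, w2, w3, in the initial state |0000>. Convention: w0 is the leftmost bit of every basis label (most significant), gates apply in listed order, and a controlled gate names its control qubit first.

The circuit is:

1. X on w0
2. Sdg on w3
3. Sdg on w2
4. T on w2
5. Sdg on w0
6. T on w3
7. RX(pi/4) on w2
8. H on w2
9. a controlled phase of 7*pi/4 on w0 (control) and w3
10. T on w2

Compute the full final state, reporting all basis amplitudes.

After the circuit, the state carries amplitude -sqrt(2)*sqrt(2 - sqrt(2))/4 - sqrt(2)*I*sqrt(sqrt(2) + 2)/4 on |1000>, -sqrt(2)*sqrt(sqrt(2) + 2)*exp(3*I*pi/4)/4 + sqrt(2)*sqrt(2 - sqrt(2))*exp(I*pi/4)/4 on |1010>, and 0 on every other basis state.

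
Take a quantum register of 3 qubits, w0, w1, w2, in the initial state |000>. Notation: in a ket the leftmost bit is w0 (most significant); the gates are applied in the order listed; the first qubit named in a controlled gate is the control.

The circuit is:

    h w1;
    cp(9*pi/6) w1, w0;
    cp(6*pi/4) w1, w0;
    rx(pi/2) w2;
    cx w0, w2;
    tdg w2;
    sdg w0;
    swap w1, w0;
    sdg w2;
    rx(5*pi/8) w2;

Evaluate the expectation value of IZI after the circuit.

The observable IZI averages to 1.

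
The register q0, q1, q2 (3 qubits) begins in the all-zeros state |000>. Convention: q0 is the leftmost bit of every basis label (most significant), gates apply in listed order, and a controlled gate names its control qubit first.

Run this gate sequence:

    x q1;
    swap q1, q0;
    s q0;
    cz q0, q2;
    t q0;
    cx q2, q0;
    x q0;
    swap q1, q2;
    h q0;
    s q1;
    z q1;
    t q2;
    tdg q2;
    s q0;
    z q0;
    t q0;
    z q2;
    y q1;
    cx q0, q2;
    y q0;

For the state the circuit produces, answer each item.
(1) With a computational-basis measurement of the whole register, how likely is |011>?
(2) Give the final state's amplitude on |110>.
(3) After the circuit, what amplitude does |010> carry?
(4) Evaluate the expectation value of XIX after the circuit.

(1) Outcome |011> occurs with probability 1/2.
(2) The final state's coefficient on |110> equals -sqrt(2)*exp(3*I*pi/4)/2.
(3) The amplitude on |010> is 0.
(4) The observable XIX averages to -sqrt(2)/2.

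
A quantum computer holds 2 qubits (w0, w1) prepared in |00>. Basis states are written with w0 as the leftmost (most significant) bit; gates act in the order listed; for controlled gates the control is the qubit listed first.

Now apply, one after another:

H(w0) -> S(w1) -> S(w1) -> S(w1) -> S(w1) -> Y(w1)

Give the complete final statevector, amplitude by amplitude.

After the circuit, the state carries amplitude 0 on |00>, sqrt(2)*I/2 on |01>, 0 on |10>, sqrt(2)*I/2 on |11>. Key observation: the block from step 2 through step 5 cancels to the identity and can be dropped.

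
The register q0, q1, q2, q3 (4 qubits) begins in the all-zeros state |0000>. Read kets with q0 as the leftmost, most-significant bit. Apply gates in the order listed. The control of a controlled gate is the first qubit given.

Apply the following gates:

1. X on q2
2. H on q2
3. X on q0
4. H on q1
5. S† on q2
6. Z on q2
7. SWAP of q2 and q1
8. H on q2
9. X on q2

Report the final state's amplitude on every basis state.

The resulting statevector has amplitude sqrt(2)/2 on |1010>, -sqrt(2)*I/2 on |1110>, and 0 on every other basis state.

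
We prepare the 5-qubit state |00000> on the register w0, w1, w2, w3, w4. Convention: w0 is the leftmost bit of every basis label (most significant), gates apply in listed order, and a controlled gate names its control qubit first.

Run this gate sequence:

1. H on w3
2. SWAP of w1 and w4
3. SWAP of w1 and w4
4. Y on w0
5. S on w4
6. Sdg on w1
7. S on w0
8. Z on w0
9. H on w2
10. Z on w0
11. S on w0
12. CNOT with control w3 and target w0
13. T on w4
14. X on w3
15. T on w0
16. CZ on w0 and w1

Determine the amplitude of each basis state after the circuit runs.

The resulting statevector has amplitude -I/2 on |00000>, -I/2 on |00100>, -exp(3*I*pi/4)/2 on |10010>, -exp(3*I*pi/4)/2 on |10110>, and 0 on every other basis state. Key observation: the block from step 2 through step 3 cancels to the identity and can be dropped.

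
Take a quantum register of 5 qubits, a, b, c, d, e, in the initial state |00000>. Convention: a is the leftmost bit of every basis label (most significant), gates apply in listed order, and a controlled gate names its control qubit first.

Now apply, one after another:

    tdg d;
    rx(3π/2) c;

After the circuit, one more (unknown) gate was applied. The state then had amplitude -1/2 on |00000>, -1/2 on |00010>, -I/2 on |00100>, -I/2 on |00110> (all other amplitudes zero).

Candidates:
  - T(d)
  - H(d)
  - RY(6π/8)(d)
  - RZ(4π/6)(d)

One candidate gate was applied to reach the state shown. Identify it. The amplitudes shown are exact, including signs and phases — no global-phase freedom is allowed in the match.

The unique candidate consistent with the amplitudes is H(d).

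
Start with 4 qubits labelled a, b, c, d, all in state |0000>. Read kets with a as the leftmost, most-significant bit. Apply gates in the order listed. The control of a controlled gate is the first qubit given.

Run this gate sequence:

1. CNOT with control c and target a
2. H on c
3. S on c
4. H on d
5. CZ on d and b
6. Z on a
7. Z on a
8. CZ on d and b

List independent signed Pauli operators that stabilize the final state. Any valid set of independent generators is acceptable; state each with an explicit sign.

One valid set of independent stabilizer generators is +IIYI, +IIIX, +ZIII, +IZII (any independent generating set of the same group is equally correct). Key observation: steps 5-8 multiply out to the identity, so the circuit reduces to the remaining gates.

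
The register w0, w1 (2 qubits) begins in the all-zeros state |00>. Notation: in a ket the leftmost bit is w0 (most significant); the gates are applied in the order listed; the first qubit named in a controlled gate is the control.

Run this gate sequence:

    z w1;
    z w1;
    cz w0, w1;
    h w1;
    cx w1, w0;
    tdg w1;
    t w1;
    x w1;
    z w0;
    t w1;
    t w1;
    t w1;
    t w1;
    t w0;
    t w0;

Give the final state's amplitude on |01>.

The final state's coefficient on |01> equals -sqrt(2)/2.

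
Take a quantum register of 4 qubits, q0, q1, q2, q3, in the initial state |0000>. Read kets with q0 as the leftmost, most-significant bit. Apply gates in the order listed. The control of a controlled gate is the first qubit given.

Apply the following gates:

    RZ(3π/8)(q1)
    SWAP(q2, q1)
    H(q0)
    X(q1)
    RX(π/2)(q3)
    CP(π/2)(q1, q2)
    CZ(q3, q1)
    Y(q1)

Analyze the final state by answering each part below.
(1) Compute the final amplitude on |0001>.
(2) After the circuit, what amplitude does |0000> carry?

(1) The final state's coefficient on |0001> equals -exp(13*I*pi/16)/2.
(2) |0000> carries amplitude -exp(5*I*pi/16)/2 in the final state.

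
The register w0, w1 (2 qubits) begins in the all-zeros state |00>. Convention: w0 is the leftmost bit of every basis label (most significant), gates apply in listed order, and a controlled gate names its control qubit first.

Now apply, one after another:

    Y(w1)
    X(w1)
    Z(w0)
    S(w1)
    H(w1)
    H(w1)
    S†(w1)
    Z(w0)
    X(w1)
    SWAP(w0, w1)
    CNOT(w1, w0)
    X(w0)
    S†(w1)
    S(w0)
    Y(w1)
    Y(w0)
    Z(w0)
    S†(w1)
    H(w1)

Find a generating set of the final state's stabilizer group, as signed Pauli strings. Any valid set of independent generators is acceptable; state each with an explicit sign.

One valid set of independent stabilizer generators is -IX, -ZI (any independent generating set of the same group is equally correct). Key observation: the block from step 2 through step 9 cancels to the identity and can be dropped.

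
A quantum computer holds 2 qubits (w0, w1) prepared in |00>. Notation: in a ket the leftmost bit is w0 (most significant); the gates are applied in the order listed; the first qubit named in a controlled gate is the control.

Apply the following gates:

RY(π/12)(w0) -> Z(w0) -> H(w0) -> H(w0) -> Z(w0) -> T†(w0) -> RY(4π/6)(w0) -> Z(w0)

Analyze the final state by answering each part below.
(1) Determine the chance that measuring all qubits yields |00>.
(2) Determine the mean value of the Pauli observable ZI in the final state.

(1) A full measurement returns |00> with probability -sqrt(6)/16 - sqrt(2)/16 + sqrt(3)/16 + 5/16.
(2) The observable ZI averages to -3/8 - sqrt(6)/8 - sqrt(2)/8 + sqrt(3)/8.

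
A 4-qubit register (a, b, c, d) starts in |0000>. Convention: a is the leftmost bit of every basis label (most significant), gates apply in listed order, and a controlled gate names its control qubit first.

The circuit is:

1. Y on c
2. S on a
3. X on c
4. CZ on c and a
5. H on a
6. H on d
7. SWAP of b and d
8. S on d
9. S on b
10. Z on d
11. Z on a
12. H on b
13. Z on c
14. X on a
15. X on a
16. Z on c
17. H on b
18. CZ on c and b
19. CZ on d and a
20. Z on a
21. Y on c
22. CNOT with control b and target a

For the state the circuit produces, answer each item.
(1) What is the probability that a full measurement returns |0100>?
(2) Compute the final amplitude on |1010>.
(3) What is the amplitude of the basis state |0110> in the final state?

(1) A full measurement returns |0100> with probability 0.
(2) The amplitude on |1010> is -1/2.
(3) The final state's coefficient on |0110> equals -I/2.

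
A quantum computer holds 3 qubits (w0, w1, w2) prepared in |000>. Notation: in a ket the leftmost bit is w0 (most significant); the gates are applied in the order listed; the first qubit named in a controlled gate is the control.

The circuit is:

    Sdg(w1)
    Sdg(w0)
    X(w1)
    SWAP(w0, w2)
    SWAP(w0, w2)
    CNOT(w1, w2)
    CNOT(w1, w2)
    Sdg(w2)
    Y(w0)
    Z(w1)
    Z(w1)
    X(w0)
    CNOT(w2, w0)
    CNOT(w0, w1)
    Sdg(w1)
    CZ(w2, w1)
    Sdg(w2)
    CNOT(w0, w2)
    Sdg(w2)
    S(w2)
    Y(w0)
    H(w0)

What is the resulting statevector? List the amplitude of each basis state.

After the circuit, the state carries amplitude sqrt(2)*I/2 on |010>, -sqrt(2)*I/2 on |110>, and 0 on every other basis state. Key observation: gates 4-5 undo each other exactly, leaving only the rest of the circuit to track.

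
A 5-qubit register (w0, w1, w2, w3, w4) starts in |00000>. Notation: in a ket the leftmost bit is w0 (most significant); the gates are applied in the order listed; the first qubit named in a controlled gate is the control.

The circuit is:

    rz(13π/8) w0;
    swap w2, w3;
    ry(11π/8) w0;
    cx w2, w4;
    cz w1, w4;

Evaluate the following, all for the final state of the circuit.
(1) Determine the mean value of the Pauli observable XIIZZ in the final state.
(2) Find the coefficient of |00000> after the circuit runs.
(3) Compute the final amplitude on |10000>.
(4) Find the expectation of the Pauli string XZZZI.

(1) In the final state, XIIZZ has expectation -sqrt(sqrt(2) + 2)/2.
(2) The amplitude on |00000> is exp(3*I*pi/16)*cos(5*pi/16).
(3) |10000> carries amplitude -exp(3*I*pi/16)*sin(5*pi/16) in the final state.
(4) In the final state, XZZZI has expectation -sqrt(sqrt(2) + 2)/2.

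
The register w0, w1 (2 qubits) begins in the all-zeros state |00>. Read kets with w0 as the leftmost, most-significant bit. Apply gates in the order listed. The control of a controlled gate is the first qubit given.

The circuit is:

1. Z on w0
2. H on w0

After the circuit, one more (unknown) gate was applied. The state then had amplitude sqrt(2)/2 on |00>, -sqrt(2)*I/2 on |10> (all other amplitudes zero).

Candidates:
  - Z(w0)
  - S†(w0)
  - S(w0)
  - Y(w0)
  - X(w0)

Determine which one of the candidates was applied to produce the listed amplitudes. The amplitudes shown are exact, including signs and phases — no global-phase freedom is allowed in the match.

It was S†(w0) that produced the state shown.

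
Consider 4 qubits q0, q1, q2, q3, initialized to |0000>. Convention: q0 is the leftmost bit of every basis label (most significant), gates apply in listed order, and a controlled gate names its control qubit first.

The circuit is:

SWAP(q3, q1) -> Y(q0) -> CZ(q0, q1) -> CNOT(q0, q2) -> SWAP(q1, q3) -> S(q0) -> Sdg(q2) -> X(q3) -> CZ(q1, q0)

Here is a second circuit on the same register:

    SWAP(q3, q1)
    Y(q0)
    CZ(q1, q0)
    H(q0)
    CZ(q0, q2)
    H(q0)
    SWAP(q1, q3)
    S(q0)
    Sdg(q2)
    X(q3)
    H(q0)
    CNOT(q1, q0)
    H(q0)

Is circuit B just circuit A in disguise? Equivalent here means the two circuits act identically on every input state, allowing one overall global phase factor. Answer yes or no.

No: there is an input state on which the two circuits produce genuinely different outputs (not merely differing by a phase).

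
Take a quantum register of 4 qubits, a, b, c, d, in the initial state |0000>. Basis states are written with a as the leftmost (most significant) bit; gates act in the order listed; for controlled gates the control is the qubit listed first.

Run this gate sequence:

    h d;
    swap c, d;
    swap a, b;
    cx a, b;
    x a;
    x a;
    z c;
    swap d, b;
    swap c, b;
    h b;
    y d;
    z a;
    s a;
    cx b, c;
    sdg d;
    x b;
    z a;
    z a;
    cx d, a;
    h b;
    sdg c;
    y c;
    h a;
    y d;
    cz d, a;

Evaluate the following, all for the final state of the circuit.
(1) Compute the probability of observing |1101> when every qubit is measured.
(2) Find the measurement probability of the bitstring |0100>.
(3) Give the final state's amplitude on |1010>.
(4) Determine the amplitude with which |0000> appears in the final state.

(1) A full measurement returns |1101> with probability 0. Key observation: steps 5-6 multiply out to the identity, so the circuit reduces to the remaining gates.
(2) The probability of measuring |0100> is 1/4.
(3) The final state's coefficient on |1010> equals 0.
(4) The final state's coefficient on |0000> equals I/2.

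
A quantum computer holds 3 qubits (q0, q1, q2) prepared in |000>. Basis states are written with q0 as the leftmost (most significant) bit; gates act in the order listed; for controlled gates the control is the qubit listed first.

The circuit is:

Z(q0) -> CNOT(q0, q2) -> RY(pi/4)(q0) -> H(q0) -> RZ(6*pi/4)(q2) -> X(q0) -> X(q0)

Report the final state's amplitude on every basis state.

The final amplitudes are sqrt(2)*(-sqrt(sqrt(2) + 2) - sqrt(2 - sqrt(2)))*exp(I*pi/4)/4 on |000>, sqrt(2)*(-sqrt(sqrt(2) + 2) + sqrt(2 - sqrt(2)))*exp(I*pi/4)/4 on |100>, and 0 on every other basis state.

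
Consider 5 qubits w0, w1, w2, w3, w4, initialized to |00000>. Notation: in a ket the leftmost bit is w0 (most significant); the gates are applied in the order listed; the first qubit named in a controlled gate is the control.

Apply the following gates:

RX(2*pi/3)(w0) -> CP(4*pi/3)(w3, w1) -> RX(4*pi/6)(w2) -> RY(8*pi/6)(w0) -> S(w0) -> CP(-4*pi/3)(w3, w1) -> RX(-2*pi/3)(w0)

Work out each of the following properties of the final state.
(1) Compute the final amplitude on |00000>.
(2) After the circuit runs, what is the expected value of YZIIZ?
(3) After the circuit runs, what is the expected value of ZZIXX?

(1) The amplitude on |00000> is -1/4.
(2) The expectation value of YZIIZ is 0.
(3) The observable ZZIXX averages to 0.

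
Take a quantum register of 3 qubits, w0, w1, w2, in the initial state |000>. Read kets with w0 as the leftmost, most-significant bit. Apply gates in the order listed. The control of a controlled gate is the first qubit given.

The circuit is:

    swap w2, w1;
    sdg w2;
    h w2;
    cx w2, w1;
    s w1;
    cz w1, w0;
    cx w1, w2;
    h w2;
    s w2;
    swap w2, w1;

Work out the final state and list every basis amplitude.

The resulting statevector has amplitude 1/2 on |000>, I/2 on |001>, I/2 on |010>, -1/2 on |011>, 0 on |100>, 0 on |101>, 0 on |110>, 0 on |111>.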